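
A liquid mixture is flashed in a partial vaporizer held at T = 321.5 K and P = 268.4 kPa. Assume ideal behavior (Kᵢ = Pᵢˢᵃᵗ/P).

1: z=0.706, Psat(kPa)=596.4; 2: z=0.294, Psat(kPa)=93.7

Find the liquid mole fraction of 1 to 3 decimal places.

Raoult's law: Kᵢ = Pᵢˢᵃᵗ/P = Pᵢˢᵃᵗ/268.4.
  K_1 = 596.4/268.4 = 2.22206, K_2 = 93.7/268.4 = 0.34911
Material balance + equilibrium reduce to Σ zᵢ(Kᵢ−1)/(1+V/F(Kᵢ−1)) = 0.
g(0) = ΣzᵢKᵢ − 1 = 0.671 and g(1) = 1 − Σzᵢ/Kᵢ = -0.160, so a root lies in (0, 1).
Newton–Raphson from V/F = 0.5:
  V/F = 0.500: g = 0.2519, g' = -0.680 → V/F = 0.870
  V/F = 0.870: g = -0.0234, g' = -0.910 → V/F = 0.845
  V/F = 0.845: g = -0.0005, g' = -0.870 → V/F = 0.844
Converged at V/F = 0.844.
Compositions from xᵢ = zᵢ/(1+V/F(Kᵢ−1)), yᵢ = Kᵢxᵢ:
  1: x = 0.348, y = 0.772
  2: x = 0.652, y = 0.228

x_1 = 0.348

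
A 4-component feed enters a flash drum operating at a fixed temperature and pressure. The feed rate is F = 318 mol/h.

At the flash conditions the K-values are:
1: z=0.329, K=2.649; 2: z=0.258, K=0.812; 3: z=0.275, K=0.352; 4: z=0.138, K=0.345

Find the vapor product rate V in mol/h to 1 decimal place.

Newton iteration, ψ⁰ = 0.5:
  ψ = 0.500: g = -0.1542, g' = -0.663 → ψ = 0.268
Converged at ψ = 0.268.
Then V = ψ·F = 0.2678·318 = 85.2 mol/h and L = F − V = 232.8 mol/h.

V = 85.2 mol/h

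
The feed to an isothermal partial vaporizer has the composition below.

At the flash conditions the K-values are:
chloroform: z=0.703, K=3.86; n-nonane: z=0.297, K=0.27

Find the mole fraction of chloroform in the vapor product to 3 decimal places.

Newton iteration, ψ⁰ = 0.5:
  ψ = 0.500: g = 0.4860, g' = -1.366 → ψ = 0.856
  ψ = 0.856: g = 0.0056, g' = -1.607 → ψ = 0.859
Converged at ψ = 0.859.
Compositions from xᵢ = zᵢ/(1+ψ(Kᵢ−1)), yᵢ = Kᵢxᵢ:
  chloroform: x = 0.203, y = 0.785
  n-nonane: x = 0.797, y = 0.215

y_chloroform = 0.785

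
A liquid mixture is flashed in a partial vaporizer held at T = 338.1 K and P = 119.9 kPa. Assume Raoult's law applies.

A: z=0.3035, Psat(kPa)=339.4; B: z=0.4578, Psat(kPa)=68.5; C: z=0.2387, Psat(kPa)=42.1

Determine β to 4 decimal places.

β = 0.2183

Raoult's law: Kᵢ = Pᵢˢᵃᵗ/P = Pᵢˢᵃᵗ/119.9.
  K_A = 339.4/119.9 = 2.830692, K_B = 68.5/119.9 = 0.571309, K_C = 42.1/119.9 = 0.351126
Let β = V/F and solve Σ zᵢ(Kᵢ−1)/(1+β(Kᵢ−1)) = 0.
Feasibility: ΣzᵢKᵢ = 1.2045, Σzᵢ/Kᵢ = 1.5883 — both > 1, two phases present.
Newton iteration, β⁰ = 0.5:
  β = 0.5000: g = -0.18898, g' = -0.6338 → β = 0.2018
  β = 0.2018: g = 0.01265, g' = -0.7763 → β = 0.2181
  β = 0.2181: g = 0.00015, g' = -0.7582 → β = 0.2183
Converged at β = 0.2183.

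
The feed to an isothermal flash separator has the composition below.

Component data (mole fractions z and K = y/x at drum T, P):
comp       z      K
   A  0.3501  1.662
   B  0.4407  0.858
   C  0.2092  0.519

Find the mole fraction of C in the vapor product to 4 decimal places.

y_C = 0.1311

Newton–Raphson from β = 0.34:
  β = 0.3400: g = 0.00313, g' = -0.1812 → β = 0.3573
Converged at β = 0.3573.
Compositions from xᵢ = zᵢ/(1+β(Kᵢ−1)), yᵢ = Kᵢxᵢ:
  A: x = 0.2831, y = 0.4706
  B: x = 0.4643, y = 0.3983
  C: x = 0.2526, y = 0.1311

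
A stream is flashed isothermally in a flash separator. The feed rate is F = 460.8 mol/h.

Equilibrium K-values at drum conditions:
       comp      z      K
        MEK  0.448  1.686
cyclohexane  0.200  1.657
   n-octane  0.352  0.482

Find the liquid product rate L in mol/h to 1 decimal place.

L = 124.0 mol/h

Iterate (Newton) starting at ψ = 0.52:
  ψ = 0.520: g = 0.0749, g' = -0.339 → ψ = 0.741
  ψ = 0.741: g = -0.0037, g' = -0.380 → ψ = 0.731
Converged at ψ = 0.731.
Then V = ψ·F = 0.7310·460.8 = 336.8 mol/h and L = F − V = 124.0 mol/h.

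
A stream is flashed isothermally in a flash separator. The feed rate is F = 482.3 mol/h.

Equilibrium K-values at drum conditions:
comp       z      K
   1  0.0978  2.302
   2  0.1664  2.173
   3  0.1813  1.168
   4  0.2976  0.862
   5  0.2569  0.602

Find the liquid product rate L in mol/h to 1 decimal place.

L = 111.6 mol/h

Rachford–Rice: g(ψ) = Σ zᵢ(Kᵢ−1)/(1+ψ(Kᵢ−1)) = 0.
g(0) = ΣzᵢKᵢ − 1 = 0.2097 and g(1) = 1 − Σzᵢ/Kᵢ = -0.0463, so a root lies in (0, 1).
Newton–Raphson from ψ = 0.41:
  ψ = 0.4100: g = 0.07760, g' = -0.2438 → ψ = 0.7283
  ψ = 0.7283: g = 0.00813, g' = -0.2020 → ψ = 0.7685
  ψ = 0.7685: g = 0.00004, g' = -0.2003 → ψ = 0.7687
Converged at ψ = 0.7687.
Then V = ψ·F = 0.7687·482.3 = 370.7 mol/h and L = F − V = 111.6 mol/h.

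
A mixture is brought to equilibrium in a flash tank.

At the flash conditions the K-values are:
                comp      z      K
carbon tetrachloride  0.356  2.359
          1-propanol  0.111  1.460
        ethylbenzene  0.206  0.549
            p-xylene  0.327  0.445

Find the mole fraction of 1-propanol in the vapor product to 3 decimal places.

Material balance + equilibrium reduce to Σ zᵢ(Kᵢ−1)/(1+β(Kᵢ−1)) = 0.
Check two-phase: ΣzᵢKᵢ = 1.260 > 1 and Σzᵢ/Kᵢ = 1.337 > 1, so g(0) = 0.260 > 0 and g(1) = -0.337 < 0.
Iterate (Newton) starting at β = 0.5:
  β = 0.500: g = -0.0416, g' = -0.511 → β = 0.419
Converged at β = 0.419.
Compositions from xᵢ = zᵢ/(1+β(Kᵢ−1)), yᵢ = Kᵢxᵢ:
  carbon tetrachloride: x = 0.227, y = 0.535
  1-propanol: x = 0.093, y = 0.136
  ethylbenzene: x = 0.254, y = 0.139
  p-xylene: x = 0.426, y = 0.190

y_1-propanol = 0.136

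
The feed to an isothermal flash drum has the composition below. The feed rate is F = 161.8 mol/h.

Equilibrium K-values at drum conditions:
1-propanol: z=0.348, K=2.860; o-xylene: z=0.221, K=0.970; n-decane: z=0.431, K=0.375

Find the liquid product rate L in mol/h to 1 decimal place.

L = 95.9 mol/h

Material balance + equilibrium reduce to Σ zᵢ(Kᵢ−1)/(1+ψ(Kᵢ−1)) = 0.
g(0) = ΣzᵢKᵢ − 1 = 0.371 and g(1) = 1 − Σzᵢ/Kᵢ = -0.499, so a root lies in (0, 1).
Newton iteration, ψ⁰ = 0.5:
  ψ = 0.500: g = -0.0632, g' = -0.680 → ψ = 0.407
  ψ = 0.407: g = 0.0004, g' = -0.693 → ψ = 0.408
Converged at ψ = 0.408.
Then V = ψ·F = 0.4076·161.8 = 65.9 mol/h and L = F − V = 95.9 mol/h.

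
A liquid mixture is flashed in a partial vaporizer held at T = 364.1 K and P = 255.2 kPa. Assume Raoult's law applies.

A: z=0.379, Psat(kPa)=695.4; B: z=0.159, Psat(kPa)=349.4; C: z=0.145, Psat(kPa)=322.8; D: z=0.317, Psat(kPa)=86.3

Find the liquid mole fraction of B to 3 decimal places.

x_B = 0.127

Raoult's law: Kᵢ = Pᵢˢᵃᵗ/P = Pᵢˢᵃᵗ/255.2.
  K_A = 695.4/255.2 = 2.72492, K_B = 349.4/255.2 = 1.36912, K_C = 322.8/255.2 = 1.26489, K_D = 86.3/255.2 = 0.33817
Let ψ = V/F and solve Σ zᵢ(Kᵢ−1)/(1+ψ(Kᵢ−1)) = 0.
g(0) = ΣzᵢKᵢ − 1 = 0.541 and g(1) = 1 − Σzᵢ/Kᵢ = -0.307, so a root lies in (0, 1).
Iterate (Newton) starting at ψ = 0.56:
  ψ = 0.560: g = 0.0813, g' = -0.665 → ψ = 0.682
  ψ = 0.682: g = -0.0028, g' = -0.721 → ψ = 0.678
Converged at ψ = 0.678.
Compositions from xᵢ = zᵢ/(1+ψ(Kᵢ−1)), yᵢ = Kᵢxᵢ:
  A: x = 0.175, y = 0.476
  B: x = 0.127, y = 0.174
  C: x = 0.123, y = 0.155
  D: x = 0.575, y = 0.195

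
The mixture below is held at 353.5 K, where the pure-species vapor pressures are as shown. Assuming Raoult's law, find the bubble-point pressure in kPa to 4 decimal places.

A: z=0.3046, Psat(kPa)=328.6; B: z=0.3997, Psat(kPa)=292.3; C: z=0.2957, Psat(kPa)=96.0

Pbub = 245.3111 kPa

At the bubble point ψ → 0, so ΣzᵢKᵢ = 1 with Kᵢ = Pᵢˢᵃᵗ/P ⇒ P = ΣzᵢPᵢˢᵃᵗ.
P = 0.3046·328.6 + 0.3997·292.3 + 0.2957·96.0 = 245.3111 kPa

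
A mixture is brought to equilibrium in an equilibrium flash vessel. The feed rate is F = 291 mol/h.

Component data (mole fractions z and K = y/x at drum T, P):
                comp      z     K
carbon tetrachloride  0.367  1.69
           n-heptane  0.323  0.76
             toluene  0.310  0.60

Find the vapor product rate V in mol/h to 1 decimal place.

V = 66.8 mol/h

Newton iteration, V/F⁰ = 0.64:
  V/F = 0.640: g = -0.0826, g' = -0.200 → V/F = 0.226
  V/F = 0.226: g = 0.0007, g' = -0.211 → V/F = 0.230
Converged at V/F = 0.230.
Then V = V/F·F = 0.2297·291 = 66.8 mol/h and L = F − V = 224.2 mol/h.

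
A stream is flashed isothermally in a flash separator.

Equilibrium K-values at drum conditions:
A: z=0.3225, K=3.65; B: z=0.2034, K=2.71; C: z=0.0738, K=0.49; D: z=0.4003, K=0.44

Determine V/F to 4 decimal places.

Rachford–Rice: g(V/F) = Σ zᵢ(Kᵢ−1)/(1+V/F(Kᵢ−1)) = 0.
Check two-phase: ΣzᵢKᵢ = 1.9406 > 1 and Σzᵢ/Kᵢ = 1.2238 > 1, so g(0) = 0.9406 > 0 and g(1) = -0.2238 < 0.
Iterate (Newton) starting at V/F = 0.5:
  V/F = 0.5000: g = 0.19322, g' = -0.8685 → V/F = 0.7225
  V/F = 0.7225: g = 0.01274, g' = -0.7879 → V/F = 0.7386
Converged at V/F = 0.7386.

V/F = 0.7386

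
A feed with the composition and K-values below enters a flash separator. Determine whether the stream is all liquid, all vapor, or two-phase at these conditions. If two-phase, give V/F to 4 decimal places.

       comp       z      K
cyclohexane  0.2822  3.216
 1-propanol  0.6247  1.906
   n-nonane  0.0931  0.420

all vapor

ΣzᵢKᵢ = 2.1373; Σzᵢ/Kᵢ = 0.6372.
Since Σzᵢ/Kᵢ < 1 the mixture is above its dew point — single vapor phase.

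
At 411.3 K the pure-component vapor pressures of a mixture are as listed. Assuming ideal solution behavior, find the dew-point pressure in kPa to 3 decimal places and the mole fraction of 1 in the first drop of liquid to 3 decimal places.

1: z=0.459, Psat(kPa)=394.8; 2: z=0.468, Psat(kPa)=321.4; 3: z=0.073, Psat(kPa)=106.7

Pdew = 302.764 kPa, x_1 = 0.352

At the dew point ψ → 1, so Σzᵢ/Kᵢ = 1 with Kᵢ = Pᵢˢᵃᵗ/P ⇒ 1/P = Σzᵢ/Pᵢˢᵃᵗ.
1/P = 0.459/394.8 + 0.468/321.4 + 0.073/106.7 = 0.003303 ⇒ P = 302.764 kPa
xᵢ = zᵢP/Pᵢˢᵃᵗ ⇒ x_1 = 0.459·302.764/394.8 = 0.352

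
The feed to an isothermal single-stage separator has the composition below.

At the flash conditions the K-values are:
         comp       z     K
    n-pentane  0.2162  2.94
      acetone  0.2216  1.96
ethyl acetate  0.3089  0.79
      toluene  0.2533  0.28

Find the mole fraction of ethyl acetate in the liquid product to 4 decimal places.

Newton–Raphson from ψ = 0.5:
  ψ = 0.5000: g = -0.00079, g' = -0.6405 → ψ = 0.4988
Converged at ψ = 0.4988.
Compositions from xᵢ = zᵢ/(1+ψ(Kᵢ−1)), yᵢ = Kᵢxᵢ:
  n-pentane: x = 0.1099, y = 0.3230
  acetone: x = 0.1499, y = 0.2937
  ethyl acetate: x = 0.3450, y = 0.2726
  toluene: x = 0.3952, y = 0.1107

x_ethyl acetate = 0.3450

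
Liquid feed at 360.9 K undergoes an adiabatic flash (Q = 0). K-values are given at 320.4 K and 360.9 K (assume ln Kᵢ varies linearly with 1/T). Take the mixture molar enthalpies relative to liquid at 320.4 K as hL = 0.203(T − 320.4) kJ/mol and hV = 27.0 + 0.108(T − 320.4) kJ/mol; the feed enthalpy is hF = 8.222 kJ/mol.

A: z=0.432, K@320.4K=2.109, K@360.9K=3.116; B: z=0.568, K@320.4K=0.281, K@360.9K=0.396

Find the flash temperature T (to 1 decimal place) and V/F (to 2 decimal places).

T = 332.5 K, V/F = 0.22

Adiabatic flash: solve Rachford–Rice at each trial T, then check hF = ψ·hV(T) + (1−ψ)·hL(T).
  T = 320.4 K: K = (2.109, 0.281), RR gives ψ = 0.089, H_out = 2.394 kJ/mol
  T = 360.9 K: K = (3.116, 0.396), RR gives ψ = 0.447, H_out = 18.566 kJ/mol
  T = 340.6 K: K = (2.592, 0.337), RR gives ψ = 0.295, H_out = 11.492 kJ/mol
  T = 330.5 K: K = (2.346, 0.309), RR gives ψ = 0.203, H_out = 7.326 kJ/mol
  T = 335.6 K: K = (2.469, 0.323), RR gives ψ = 0.251, H_out = 9.504 kJ/mol
  T = 333.1 K: K = (2.408, 0.316), RR gives ψ = 0.228, H_out = 8.458 kJ/mol
  T = 331.8 K: K = (2.377, 0.312), RR gives ψ = 0.215, H_out = 7.898 kJ/mol
  T = 332.5 K: K = (2.394, 0.314), RR gives ψ = 0.222, H_out = 8.201 kJ/mol
Linear interpolation between T = 332.5 (H_out = 8.201) and T = 333.1 (H_out = 8.458) on hF = 8.222 gives T ≈ 332.5 K, at which ψ = 0.22.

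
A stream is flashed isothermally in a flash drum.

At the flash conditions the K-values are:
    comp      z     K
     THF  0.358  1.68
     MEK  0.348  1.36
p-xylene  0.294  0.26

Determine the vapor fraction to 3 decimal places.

Material balance + equilibrium reduce to Σ zᵢ(Kᵢ−1)/(1+ψ(Kᵢ−1)) = 0.
g(0) = ΣzᵢKᵢ − 1 = 0.151 and g(1) = 1 − Σzᵢ/Kᵢ = -0.600, so a root lies in (0, 1).
Newton–Raphson from ψ = 0.56:
  ψ = 0.560: g = -0.0910, g' = -0.588 → ψ = 0.405
  ψ = 0.405: g = -0.0105, g' = -0.465 → ψ = 0.382
Converged at ψ = 0.382.

ψ = 0.382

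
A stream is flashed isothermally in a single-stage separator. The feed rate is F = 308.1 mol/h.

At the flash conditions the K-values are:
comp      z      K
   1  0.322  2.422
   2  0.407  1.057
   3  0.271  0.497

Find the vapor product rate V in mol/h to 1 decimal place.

Newton iteration, ψ⁰ = 0.5:
  ψ = 0.500: g = 0.1081, g' = -0.346 → ψ = 0.812
  ψ = 0.812: g = 0.0042, g' = -0.337 → ψ = 0.825
Converged at ψ = 0.825.
Then V = ψ·F = 0.8246·308.1 = 254.0 mol/h and L = F − V = 54.1 mol/h.

V = 254.0 mol/h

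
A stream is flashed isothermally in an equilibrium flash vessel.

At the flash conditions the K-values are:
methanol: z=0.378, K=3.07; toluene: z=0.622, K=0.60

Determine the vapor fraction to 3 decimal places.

Iterate (Newton) starting at ψ = 0.43:
  ψ = 0.430: g = 0.1135, g' = -0.599 → ψ = 0.620
  ψ = 0.620: g = 0.0120, g' = -0.487 → ψ = 0.644
  ψ = 0.644: g = 0.0001, g' = -0.478 → ψ = 0.645
Converged at ψ = 0.645.

ψ = 0.645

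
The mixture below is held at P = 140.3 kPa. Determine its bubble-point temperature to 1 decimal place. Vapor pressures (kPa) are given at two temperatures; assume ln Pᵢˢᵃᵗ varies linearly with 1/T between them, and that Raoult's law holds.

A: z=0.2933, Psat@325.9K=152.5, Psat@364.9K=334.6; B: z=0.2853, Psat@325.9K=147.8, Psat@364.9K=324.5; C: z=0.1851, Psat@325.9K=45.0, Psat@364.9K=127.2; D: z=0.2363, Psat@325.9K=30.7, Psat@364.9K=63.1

T = 340.1 K

Bubble-point temperature: ΣzᵢPᵢˢᵃᵗ(T) = P. Interpolate ln Pᵢˢᵃᵗ = aᵢ + bᵢ/T.
  T = 325.9 K: ΣzᵢPᵢˢᵃᵗ = 102.48 kPa
  T = 364.9 K: ΣzᵢPᵢˢᵃᵗ = 229.17 kPa
  T = 345.4 K: ΣzᵢPᵢˢᵃᵗ = 156.66 kPa
  T = 335.6 K: ΣzᵢPᵢˢᵃᵗ = 127.33 kPa
  T = 340.5 K: ΣzᵢPᵢˢᵃᵗ = 141.44 kPa
  T = 338.1 K: ΣzᵢPᵢˢᵃᵗ = 134.39 kPa
Interpolating between 338.1 K and 340.5 K gives T ≈ 340.1 K.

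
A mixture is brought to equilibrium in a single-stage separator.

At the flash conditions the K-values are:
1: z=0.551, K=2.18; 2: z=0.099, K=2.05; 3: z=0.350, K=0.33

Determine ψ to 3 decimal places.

ψ = 0.668

Let ψ = V/F and solve Σ zᵢ(Kᵢ−1)/(1+ψ(Kᵢ−1)) = 0.
g(0) = ΣzᵢKᵢ − 1 = 0.520 and g(1) = 1 − Σzᵢ/Kᵢ = -0.362, so a root lies in (0, 1).
Newton–Raphson from ψ = 0.61:
  ψ = 0.610: g = 0.0448, g' = -0.749 → ψ = 0.670
  ψ = 0.670: g = -0.0013, g' = -0.794 → ψ = 0.668
Converged at ψ = 0.668.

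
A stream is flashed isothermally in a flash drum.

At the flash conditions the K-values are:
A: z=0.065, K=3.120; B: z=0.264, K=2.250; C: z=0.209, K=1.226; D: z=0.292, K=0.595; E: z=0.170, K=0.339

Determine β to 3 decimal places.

β = 0.492

Material balance + equilibrium reduce to Σ zᵢ(Kᵢ−1)/(1+β(Kᵢ−1)) = 0.
Check two-phase: ΣzᵢKᵢ = 1.284 > 1 and Σzᵢ/Kᵢ = 1.301 > 1, so g(0) = 0.284 > 0 and g(1) = -0.301 < 0.
Newton–Raphson from β = 0.55:
  β = 0.550: g = -0.0275, g' = -0.478 → β = 0.492
Converged at β = 0.492.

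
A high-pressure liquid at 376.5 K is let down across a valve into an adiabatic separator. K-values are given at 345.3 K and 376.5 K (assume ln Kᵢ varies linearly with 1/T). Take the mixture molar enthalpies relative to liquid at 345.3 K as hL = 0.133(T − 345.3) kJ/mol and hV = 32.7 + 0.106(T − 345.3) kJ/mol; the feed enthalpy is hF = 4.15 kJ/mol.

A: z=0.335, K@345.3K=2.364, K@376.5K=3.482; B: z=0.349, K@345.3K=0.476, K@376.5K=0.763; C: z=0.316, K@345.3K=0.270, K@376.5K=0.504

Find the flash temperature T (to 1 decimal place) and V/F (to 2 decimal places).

Adiabatic flash: solve Rachford–Rice at each trial T, then check hF = ψ·hV(T) + (1−ψ)·hL(T).
  T = 345.3 K: K = (2.364, 0.476, 0.270), RR gives ψ = 0.051, H_out = 1.657 kJ/mol
  T = 376.5 K: K = (3.482, 0.763, 0.504), RR gives ψ = 0.628, H_out = 24.165 kJ/mol
  T = 360.9 K: K = (2.893, 0.609, 0.374), RR gives ψ = 0.308, H_out = 12.029 kJ/mol
  T = 353.1 K: K = (2.621, 0.540, 0.319), RR gives ψ = 0.180, H_out = 6.884 kJ/mol
  T = 349.2 K: K = (2.491, 0.507, 0.294), RR gives ψ = 0.116, H_out = 4.309 kJ/mol
  T = 347.2 K: K = (2.425, 0.491, 0.281), RR gives ψ = 0.083, H_out = 2.963 kJ/mol
Linear interpolation between T = 347.2 (H_out = 2.963) and T = 349.2 (H_out = 4.309) on hF = 4.15 gives T ≈ 349.0 K, at which ψ = 0.11.

T = 349.0 K, V/F = 0.11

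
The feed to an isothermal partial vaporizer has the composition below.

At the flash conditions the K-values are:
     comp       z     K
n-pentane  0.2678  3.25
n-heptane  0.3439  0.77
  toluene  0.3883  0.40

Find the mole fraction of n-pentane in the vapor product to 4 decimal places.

Iterate (Newton) starting at ψ = 0.5:
  ψ = 0.5000: g = -0.13865, g' = -0.6087 → ψ = 0.2722
  ψ = 0.2722: g = 0.01082, g' = -0.7418 → ψ = 0.2868
  ψ = 0.2868: g = 0.00012, g' = -0.7256 → ψ = 0.2870
Converged at ψ = 0.2870.
Compositions from xᵢ = zᵢ/(1+ψ(Kᵢ−1)), yᵢ = Kᵢxᵢ:
  n-pentane: x = 0.1627, y = 0.5289
  n-heptane: x = 0.3682, y = 0.2835
  toluene: x = 0.4691, y = 0.1876

y_n-pentane = 0.5289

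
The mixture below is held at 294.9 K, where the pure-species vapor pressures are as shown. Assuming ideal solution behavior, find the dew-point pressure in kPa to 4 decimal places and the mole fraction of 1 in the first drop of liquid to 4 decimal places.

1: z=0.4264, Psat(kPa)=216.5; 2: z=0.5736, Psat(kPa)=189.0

At the dew point ψ → 1, so Σzᵢ/Kᵢ = 1 with Kᵢ = Pᵢˢᵃᵗ/P ⇒ 1/P = Σzᵢ/Pᵢˢᵃᵗ.
1/P = 0.4264/216.5 + 0.5736/189.0 = 0.0050044 ⇒ P = 199.8227 kPa
xᵢ = zᵢP/Pᵢˢᵃᵗ ⇒ x_1 = 0.4264·199.8227/216.5 = 0.3936

Pdew = 199.8227 kPa, x_1 = 0.3936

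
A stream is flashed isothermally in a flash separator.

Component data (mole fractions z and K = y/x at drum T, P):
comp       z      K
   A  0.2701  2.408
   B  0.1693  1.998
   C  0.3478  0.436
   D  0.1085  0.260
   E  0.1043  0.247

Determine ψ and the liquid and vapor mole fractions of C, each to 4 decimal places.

Material balance + equilibrium reduce to Σ zᵢ(Kᵢ−1)/(1+ψ(Kᵢ−1)) = 0.
g(0) = ΣzᵢKᵢ − 1 = 0.1943 and g(1) = 1 − Σzᵢ/Kᵢ = -0.8342, so a root lies in (0, 1).
Iterate (Newton) starting at ψ = 0.67:
  ψ = 0.6700: g = -0.33611, g' = -0.9628 → ψ = 0.3209
  ψ = 0.3209: g = -0.05844, g' = -0.7207 → ψ = 0.2398
  ψ = 0.2398: g = 0.00034, g' = -0.7329 → ψ = 0.2403
Converged at ψ = 0.2403.
Compositions from xᵢ = zᵢ/(1+ψ(Kᵢ−1)), yᵢ = Kᵢxᵢ:
  A: x = 0.2018, y = 0.4860
  B: x = 0.1366, y = 0.2728
  C: x = 0.4023, y = 0.1754
  D: x = 0.1320, y = 0.0343
  E: x = 0.1273, y = 0.0315

ψ = 0.2403, x_C = 0.4023, y_C = 0.1754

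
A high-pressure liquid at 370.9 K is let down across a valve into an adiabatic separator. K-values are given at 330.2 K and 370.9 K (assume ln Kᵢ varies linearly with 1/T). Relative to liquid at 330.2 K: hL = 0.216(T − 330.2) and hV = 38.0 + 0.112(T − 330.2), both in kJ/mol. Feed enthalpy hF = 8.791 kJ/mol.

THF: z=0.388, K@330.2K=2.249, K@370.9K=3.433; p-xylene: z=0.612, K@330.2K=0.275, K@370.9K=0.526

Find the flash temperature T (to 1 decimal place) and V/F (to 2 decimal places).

T = 340.5 K, V/F = 0.18

Adiabatic flash: solve Rachford–Rice at each trial T, then check hF = ψ·hV(T) + (1−ψ)·hL(T).
  T = 330.2 K: K = (2.249, 0.275), RR gives ψ = 0.045, H_out = 1.717 kJ/mol
  T = 370.9 K: K = (3.433, 0.526), RR gives ψ = 0.567, H_out = 27.938 kJ/mol
  T = 350.5 K: K = (2.812, 0.387), RR gives ψ = 0.295, H_out = 14.985 kJ/mol
  T = 340.4 K: K = (2.524, 0.328), RR gives ψ = 0.176, H_out = 8.710 kJ/mol
  T = 345.4 K: K = (2.665, 0.357), RR gives ψ = 0.235, H_out = 11.860 kJ/mol
  T = 342.9 K: K = (2.594, 0.342), RR gives ψ = 0.206, H_out = 10.300 kJ/mol
  T = 341.6 K: K = (2.558, 0.335), RR gives ψ = 0.191, H_out = 9.477 kJ/mol
Linear interpolation between T = 340.4 (H_out = 8.710) and T = 341.6 (H_out = 9.477) on hF = 8.791 gives T ≈ 340.5 K, at which ψ = 0.18.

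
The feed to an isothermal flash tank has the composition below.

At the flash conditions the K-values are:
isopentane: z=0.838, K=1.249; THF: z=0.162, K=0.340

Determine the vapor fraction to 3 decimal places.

ψ = 0.619

Material balance + equilibrium reduce to Σ zᵢ(Kᵢ−1)/(1+ψ(Kᵢ−1)) = 0.
Feasibility: ΣzᵢKᵢ = 1.102, Σzᵢ/Kᵢ = 1.147 — both > 1, two phases present.
Binary case is linear: z₁(K₁−1)(1+ψ(K₂−1)) + z₂(K₂−1)(1+ψ(K₁−1)) = 0
⇒ ψ = [z₁(K₁−1)+z₂(K₂−1)] / [−(K₁−1)(K₂−1)] = 0.1017/0.1643 = 0.619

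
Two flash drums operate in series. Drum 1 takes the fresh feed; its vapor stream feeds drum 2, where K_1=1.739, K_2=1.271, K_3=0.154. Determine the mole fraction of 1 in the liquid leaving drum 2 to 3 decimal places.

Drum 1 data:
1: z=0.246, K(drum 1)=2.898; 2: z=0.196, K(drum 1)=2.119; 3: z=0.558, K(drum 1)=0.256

Drum 1:
Rachford–Rice: g(ψ₁) = Σ zᵢ(Kᵢ−1)/(1+ψ₁(Kᵢ−1)) = 0.
g(0) = ΣzᵢKᵢ − 1 = 0.271 and g(1) = 1 − Σzᵢ/Kᵢ = -1.357, so a root lies in (0, 1).
Iterate (Newton) starting at ψ₁ = 0.5:
  ψ₁ = 0.500: g = -0.2809, g' = -1.117 → ψ₁ = 0.249
  ψ₁ = 0.249: g = -0.0206, g' = -1.024 → ψ₁ = 0.229
Converged at ψ₁ = 0.229.
Drum-1 compositions:
  1: x = 0.172, y = 0.497
  2: x = 0.156, y = 0.331
  3: x = 0.672, y = 0.172
Drum-2 feed = drum-1 vapor: z₂ = (0.4972, 0.3307, 0.1721).
Drum 2:
Rachford–Rice: g(ψ₂) = Σ zᵢ(Kᵢ−1)/(1+ψ₂(Kᵢ−1)) = 0.
Feasibility: ΣzᵢKᵢ = 1.311, Σzᵢ/Kᵢ = 1.664 — both > 1, two phases present.
Newton iteration, ψ₂⁰ = 0.5:
  ψ₂ = 0.500: g = 0.0948, g' = -0.534 → ψ₂ = 0.678
  ψ₂ = 0.678: g = -0.0208, g' = -0.815 → ψ₂ = 0.652
  ψ₂ = 0.652: g = -0.0008, g' = -0.754 → ψ₂ = 0.651
Converged at ψ₂ = 0.651.
  1: x = 0.336, y = 0.584
  2: x = 0.281, y = 0.357
  3: x = 0.383, y = 0.059

x_1 (drum 2) = 0.336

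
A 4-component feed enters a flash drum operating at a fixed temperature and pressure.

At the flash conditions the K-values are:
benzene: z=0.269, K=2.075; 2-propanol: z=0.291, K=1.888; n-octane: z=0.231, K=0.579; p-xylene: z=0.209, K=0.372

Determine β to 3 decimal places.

Material balance + equilibrium reduce to Σ zᵢ(Kᵢ−1)/(1+β(Kᵢ−1)) = 0.
g(0) = ΣzᵢKᵢ − 1 = 0.319 and g(1) = 1 − Σzᵢ/Kᵢ = -0.245, so a root lies in (0, 1).
Newton iteration, β⁰ = 0.5:
  β = 0.500: g = 0.0525, g' = -0.482 → β = 0.609
  β = 0.609: g = -0.0008, g' = -0.500 → β = 0.607
Converged at β = 0.607.

β = 0.607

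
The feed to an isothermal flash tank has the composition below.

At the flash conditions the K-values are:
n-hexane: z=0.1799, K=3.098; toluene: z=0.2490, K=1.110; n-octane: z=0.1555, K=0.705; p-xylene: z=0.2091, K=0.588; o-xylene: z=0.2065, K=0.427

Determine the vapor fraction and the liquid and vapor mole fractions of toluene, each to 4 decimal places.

Let ψ = V/F and solve Σ zᵢ(Kᵢ−1)/(1+ψ(Kᵢ−1)) = 0.
Feasibility: ΣzᵢKᵢ = 1.1545, Σzᵢ/Kᵢ = 1.3422 — both > 1, two phases present.
Iterate (Newton) starting at ψ = 0.69:
  ψ = 0.6900: g = -0.19400, g' = -0.4109 → ψ = 0.2178
  ψ = 0.2178: g = 0.00693, g' = -0.5227 → ψ = 0.2311
  ψ = 0.2311: g = 0.00008, g' = -0.5110 → ψ = 0.2312
Converged at ψ = 0.2312.
Compositions from xᵢ = zᵢ/(1+ψ(Kᵢ−1)), yᵢ = Kᵢxᵢ:
  n-hexane: x = 0.1211, y = 0.3753
  toluene: x = 0.2428, y = 0.2695
  n-octane: x = 0.1669, y = 0.1177
  p-xylene: x = 0.2311, y = 0.1359
  o-xylene: x = 0.2380, y = 0.1016

ψ = 0.2312, x_toluene = 0.2428, y_toluene = 0.2695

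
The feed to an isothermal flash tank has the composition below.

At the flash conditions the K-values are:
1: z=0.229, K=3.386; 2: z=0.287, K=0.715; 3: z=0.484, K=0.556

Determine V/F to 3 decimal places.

Material balance + equilibrium reduce to Σ zᵢ(Kᵢ−1)/(1+V/F(Kᵢ−1)) = 0.
Feasibility: ΣzᵢKᵢ = 1.250, Σzᵢ/Kᵢ = 1.340 — both > 1, two phases present.
Newton–Raphson from V/F = 0.5:
  V/F = 0.500: g = -0.1225, g' = -0.460 → V/F = 0.234
  V/F = 0.234: g = 0.0231, g' = -0.682 → V/F = 0.268
  V/F = 0.268: g = 0.0008, g' = -0.635 → V/F = 0.269
Converged at V/F = 0.269.

V/F = 0.269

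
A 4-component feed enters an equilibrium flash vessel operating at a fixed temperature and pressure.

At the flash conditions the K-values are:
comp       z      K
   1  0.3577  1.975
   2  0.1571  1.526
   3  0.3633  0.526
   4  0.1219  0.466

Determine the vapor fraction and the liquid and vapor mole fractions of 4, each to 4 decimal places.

Newton–Raphson from ψ = 0.45:
  ψ = 0.4500: g = 0.00464, g' = -0.3848 → ψ = 0.4621
Converged at ψ = 0.4621.
Compositions from xᵢ = zᵢ/(1+ψ(Kᵢ−1)), yᵢ = Kᵢxᵢ:
  1: x = 0.2466, y = 0.4870
  2: x = 0.1264, y = 0.1929
  3: x = 0.4652, y = 0.2447
  4: x = 0.1618, y = 0.0754

ψ = 0.4621, x_4 = 0.1618, y_4 = 0.0754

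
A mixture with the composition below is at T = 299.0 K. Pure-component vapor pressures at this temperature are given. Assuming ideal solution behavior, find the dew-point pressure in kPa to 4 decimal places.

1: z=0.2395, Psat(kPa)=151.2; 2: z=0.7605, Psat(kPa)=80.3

Pdew = 90.4590 kPa

At the dew point ψ → 1, so Σzᵢ/Kᵢ = 1 with Kᵢ = Pᵢˢᵃᵗ/P ⇒ 1/P = Σzᵢ/Pᵢˢᵃᵗ.
1/P = 0.2395/151.2 + 0.7605/80.3 = 0.0110547 ⇒ P = 90.4590 kPa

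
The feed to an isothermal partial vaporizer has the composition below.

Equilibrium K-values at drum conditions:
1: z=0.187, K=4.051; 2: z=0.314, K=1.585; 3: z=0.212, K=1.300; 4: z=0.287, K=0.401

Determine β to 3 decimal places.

Let β = V/F and solve Σ zᵢ(Kᵢ−1)/(1+β(Kᵢ−1)) = 0.
Check two-phase: ΣzᵢKᵢ = 1.646 > 1 and Σzᵢ/Kᵢ = 1.123 > 1, so g(0) = 0.646 > 0 and g(1) = -0.123 < 0.
Iterate (Newton) starting at β = 0.68:
  β = 0.680: g = 0.0797, g' = -0.545 → β = 0.826
  β = 0.826: g = -0.0035, g' = -0.605 → β = 0.820
Converged at β = 0.820.

β = 0.820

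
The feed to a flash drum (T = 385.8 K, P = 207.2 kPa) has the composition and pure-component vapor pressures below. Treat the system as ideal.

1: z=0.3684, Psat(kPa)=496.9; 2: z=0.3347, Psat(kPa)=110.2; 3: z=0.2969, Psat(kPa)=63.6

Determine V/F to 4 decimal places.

Raoult's law: Kᵢ = Pᵢˢᵃᵗ/P = Pᵢˢᵃᵗ/207.2.
  K_1 = 496.9/207.2 = 2.398166, K_2 = 110.2/207.2 = 0.531853, K_3 = 63.6/207.2 = 0.306950
Material balance + equilibrium reduce to Σ zᵢ(Kᵢ−1)/(1+V/F(Kᵢ−1)) = 0.
Feasibility: ΣzᵢKᵢ = 1.1526, Σzᵢ/Kᵢ = 1.7502 — both > 1, two phases present.
Iterate (Newton) starting at V/F = 0.5:
  V/F = 0.5000: g = -0.21630, g' = -0.7085 → V/F = 0.1947
  V/F = 0.1947: g = -0.00539, g' = -0.7243 → V/F = 0.1872
  V/F = 0.1872: g = 0.00002, g' = -0.7288 → V/F = 0.1873
Converged at V/F = 0.1873.

V/F = 0.1873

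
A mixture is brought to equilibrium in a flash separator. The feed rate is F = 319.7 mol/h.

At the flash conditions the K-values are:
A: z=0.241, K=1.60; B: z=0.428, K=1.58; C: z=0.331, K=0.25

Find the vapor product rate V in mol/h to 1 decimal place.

Let β = V/F and solve Σ zᵢ(Kᵢ−1)/(1+β(Kᵢ−1)) = 0.
Feasibility: ΣzᵢKᵢ = 1.145, Σzᵢ/Kᵢ = 1.746 — both > 1, two phases present.
Newton iteration, β⁰ = 0.5:
  β = 0.500: g = -0.0935, g' = -0.614 → β = 0.348
  β = 0.348: g = -0.0096, g' = -0.500 → β = 0.328
Converged at β = 0.328.
Then V = β·F = 0.3283·319.7 = 105.0 mol/h and L = F − V = 214.7 mol/h.

V = 105.0 mol/h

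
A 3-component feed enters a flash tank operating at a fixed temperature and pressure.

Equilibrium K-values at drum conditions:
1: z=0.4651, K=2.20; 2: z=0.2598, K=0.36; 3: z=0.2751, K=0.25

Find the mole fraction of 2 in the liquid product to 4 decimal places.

Rachford–Rice: g(V/F) = Σ zᵢ(Kᵢ−1)/(1+V/F(Kᵢ−1)) = 0.
g(0) = ΣzᵢKᵢ − 1 = 0.1855 and g(1) = 1 − Σzᵢ/Kᵢ = -1.0335, so a root lies in (0, 1).
Newton–Raphson from V/F = 0.5:
  V/F = 0.5000: g = -0.22581, g' = -0.8879 → V/F = 0.2457
  V/F = 0.2457: g = -0.01918, g' = -0.7819 → V/F = 0.2211
  V/F = 0.2211: g = 0.00003, g' = -0.7851 → V/F = 0.2212
Converged at V/F = 0.2212.
Compositions from xᵢ = zᵢ/(1+V/F(Kᵢ−1)), yᵢ = Kᵢxᵢ:
  1: x = 0.3675, y = 0.8086
  2: x = 0.3026, y = 0.1090
  3: x = 0.3298, y = 0.0825

x_2 = 0.3026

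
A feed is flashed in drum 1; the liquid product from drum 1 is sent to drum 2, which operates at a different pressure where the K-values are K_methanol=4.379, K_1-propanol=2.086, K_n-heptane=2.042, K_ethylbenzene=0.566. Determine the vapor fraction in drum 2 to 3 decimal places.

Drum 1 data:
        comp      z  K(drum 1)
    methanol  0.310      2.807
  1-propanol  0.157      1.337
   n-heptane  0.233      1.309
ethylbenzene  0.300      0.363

Drum 1:
Rachford–Rice: g(ψ₁) = Σ zᵢ(Kᵢ−1)/(1+ψ₁(Kᵢ−1)) = 0.
Check two-phase: ΣzᵢKᵢ = 1.494 > 1 and Σzᵢ/Kᵢ = 1.232 > 1, so g(0) = 0.494 > 0 and g(1) = -0.232 < 0.
Newton–Raphson from ψ₁ = 0.45:
  ψ₁ = 0.450: g = 0.1502, g' = -0.578 → ψ₁ = 0.710
  ψ₁ = 0.710: g = -0.0018, g' = -0.627 → ψ₁ = 0.707
Converged at ψ₁ = 0.707.
Drum-1 compositions:
  methanol: x = 0.136, y = 0.382
  1-propanol: x = 0.127, y = 0.170
  n-heptane: x = 0.191, y = 0.250
  ethylbenzene: x = 0.546, y = 0.198
Drum-2 feed = drum-1 liquid: z₂ = (0.1361, 0.1268, 0.1912, 0.5459).
Drum 2:
Iterate (Newton) starting at ψ₂ = 0.66:
  ψ₂ = 0.660: g = 0.0086, g' = -0.474 → ψ₂ = 0.678
Converged at ψ₂ = 0.678.
  methanol: x = 0.041, y = 0.181
  1-propanol: x = 0.073, y = 0.152
  n-heptane: x = 0.112, y = 0.229
  ethylbenzene: x = 0.774, y = 0.438

V/F (drum 2) = 0.678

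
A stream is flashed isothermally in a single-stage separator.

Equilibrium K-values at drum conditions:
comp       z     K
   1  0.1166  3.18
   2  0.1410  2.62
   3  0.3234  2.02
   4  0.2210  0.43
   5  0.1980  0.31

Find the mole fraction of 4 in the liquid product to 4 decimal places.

Material balance + equilibrium reduce to Σ zᵢ(Kᵢ−1)/(1+V/F(Kᵢ−1)) = 0.
Feasibility: ΣzᵢKᵢ = 1.5499, Σzᵢ/Kᵢ = 1.4032 — both > 1, two phases present.
Iterate (Newton) starting at V/F = 0.5:
  V/F = 0.5000: g = 0.08151, g' = -0.7476 → V/F = 0.6090
  V/F = 0.6090: g = -0.00096, g' = -0.7730 → V/F = 0.6078
Converged at V/F = 0.6078.
Compositions from xᵢ = zᵢ/(1+V/F(Kᵢ−1)), yᵢ = Kᵢxᵢ:
  1: x = 0.0502, y = 0.1595
  2: x = 0.0710, y = 0.1861
  3: x = 0.1996, y = 0.4033
  4: x = 0.3382, y = 0.1454
  5: x = 0.3410, y = 0.1057

x_4 = 0.3382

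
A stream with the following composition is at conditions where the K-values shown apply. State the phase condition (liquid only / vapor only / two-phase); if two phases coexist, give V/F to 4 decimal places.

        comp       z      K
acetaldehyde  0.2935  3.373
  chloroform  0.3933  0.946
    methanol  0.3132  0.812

vapor only

ΣzᵢKᵢ = 1.6164; Σzᵢ/Kᵢ = 0.8885.
Since Σzᵢ/Kᵢ < 1 the mixture is above its dew point — single vapor phase.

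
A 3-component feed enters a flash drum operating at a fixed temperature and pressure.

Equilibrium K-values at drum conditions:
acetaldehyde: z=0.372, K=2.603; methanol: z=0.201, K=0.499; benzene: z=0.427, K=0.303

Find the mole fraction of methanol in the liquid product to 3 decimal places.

Rachford–Rice: g(ψ) = Σ zᵢ(Kᵢ−1)/(1+ψ(Kᵢ−1)) = 0.
Feasibility: ΣzᵢKᵢ = 1.198, Σzᵢ/Kᵢ = 1.955 — both > 1, two phases present.
Newton iteration, ψ⁰ = 0.33:
  ψ = 0.330: g = -0.1172, g' = -0.831 → ψ = 0.189
  ψ = 0.189: g = 0.0036, g' = -0.900 → ψ = 0.193
Converged at ψ = 0.193.
Compositions from xᵢ = zᵢ/(1+ψ(Kᵢ−1)), yᵢ = Kᵢxᵢ:
  acetaldehyde: x = 0.284, y = 0.739
  methanol: x = 0.223, y = 0.111
  benzene: x = 0.493, y = 0.149

x_methanol = 0.223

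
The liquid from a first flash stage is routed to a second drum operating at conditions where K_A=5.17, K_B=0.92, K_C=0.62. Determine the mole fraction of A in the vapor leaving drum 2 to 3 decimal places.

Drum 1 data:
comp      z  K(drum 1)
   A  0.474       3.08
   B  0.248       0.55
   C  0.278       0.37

Drum 1:
Let ψ₁ = V/F and solve Σ zᵢ(Kᵢ−1)/(1+ψ₁(Kᵢ−1)) = 0.
g(0) = ΣzᵢKᵢ − 1 = 0.699 and g(1) = 1 − Σzᵢ/Kᵢ = -0.356, so a root lies in (0, 1).
Iterate (Newton) starting at ψ₁ = 0.5:
  ψ₁ = 0.500: g = 0.0836, g' = -0.812 → ψ₁ = 0.603
  ψ₁ = 0.603: g = 0.0017, g' = -0.785 → ψ₁ = 0.605
Converged at ψ₁ = 0.605.
Drum-1 compositions:
  A: x = 0.210, y = 0.646
  B: x = 0.341, y = 0.187
  C: x = 0.449, y = 0.166
Drum-2 feed = drum-1 liquid: z₂ = (0.2098, 0.3408, 0.4493).
Drum 2:
Material balance + equilibrium reduce to Σ zᵢ(Kᵢ−1)/(1+ψ₂(Kᵢ−1)) = 0.
g(0) = ΣzᵢKᵢ − 1 = 0.677 and g(1) = 1 − Σzᵢ/Kᵢ = -0.136, so a root lies in (0, 1).
Iterate (Newton) starting at ψ₂ = 0.43:
  ψ₂ = 0.430: g = 0.0809, g' = -0.563 → ψ₂ = 0.574
  ψ₂ = 0.574: g = 0.0110, g' = -0.425 → ψ₂ = 0.600
Converged at ψ₂ = 0.600.
  A: x = 0.060, y = 0.310
  B: x = 0.358, y = 0.329
  C: x = 0.582, y = 0.361

y_A (drum 2) = 0.310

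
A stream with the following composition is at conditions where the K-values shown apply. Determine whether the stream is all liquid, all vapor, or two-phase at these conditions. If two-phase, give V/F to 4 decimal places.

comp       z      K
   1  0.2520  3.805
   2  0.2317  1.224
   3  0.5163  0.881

ΣzᵢKᵢ = 1.6973; Σzᵢ/Kᵢ = 0.8416.
Since Σzᵢ/Kᵢ < 1 the mixture is above its dew point — single vapor phase.

all vapor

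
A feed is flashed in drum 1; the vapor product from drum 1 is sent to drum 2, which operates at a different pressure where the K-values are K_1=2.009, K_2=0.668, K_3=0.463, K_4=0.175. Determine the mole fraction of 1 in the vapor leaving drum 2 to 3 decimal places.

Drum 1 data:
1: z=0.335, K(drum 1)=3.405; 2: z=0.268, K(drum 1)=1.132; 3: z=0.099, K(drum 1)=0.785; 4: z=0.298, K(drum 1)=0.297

Drum 1:
Let ψ₁ = V/F and solve Σ zᵢ(Kᵢ−1)/(1+ψ₁(Kᵢ−1)) = 0.
Feasibility: ΣzᵢKᵢ = 1.610, Σzᵢ/Kᵢ = 1.465 — both > 1, two phases present.
Newton–Raphson from ψ₁ = 0.39:
  ψ₁ = 0.390: g = 0.1375, g' = -0.805 → ψ₁ = 0.561
  ψ₁ = 0.561: g = 0.0059, g' = -0.763 → ψ₁ = 0.569
Converged at ψ₁ = 0.569.
Drum-1 compositions:
  1: x = 0.142, y = 0.482
  2: x = 0.249, y = 0.282
  3: x = 0.113, y = 0.089
  4: x = 0.496, y = 0.147
Drum-2 feed = drum-1 vapor: z₂ = (0.4818, 0.2822, 0.0885, 0.1474).
Drum 2:
Newton iteration, ψ₂⁰ = 0.5:
  ψ₂ = 0.500: g = -0.0612, g' = -0.600 → ψ₂ = 0.398
  ψ₂ = 0.398: g = -0.0026, g' = -0.555 → ψ₂ = 0.393
Converged at ψ₂ = 0.393.
  1: x = 0.345, y = 0.693
  2: x = 0.325, y = 0.217
  3: x = 0.112, y = 0.052
  4: x = 0.218, y = 0.038

y_1 (drum 2) = 0.693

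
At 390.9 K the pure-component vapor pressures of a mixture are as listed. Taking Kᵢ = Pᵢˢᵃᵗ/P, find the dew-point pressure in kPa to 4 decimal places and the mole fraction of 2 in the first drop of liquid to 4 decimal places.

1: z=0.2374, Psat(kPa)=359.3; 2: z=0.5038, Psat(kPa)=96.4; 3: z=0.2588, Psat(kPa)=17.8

At the dew point ψ → 1, so Σzᵢ/Kᵢ = 1 with Kᵢ = Pᵢˢᵃᵗ/P ⇒ 1/P = Σzᵢ/Pᵢˢᵃᵗ.
1/P = 0.2374/359.3 + 0.5038/96.4 + 0.2588/17.8 = 0.0204262 ⇒ P = 48.9567 kPa
xᵢ = zᵢP/Pᵢˢᵃᵗ ⇒ x_2 = 0.5038·48.9567/96.4 = 0.2559

Pdew = 48.9567 kPa, x_2 = 0.2559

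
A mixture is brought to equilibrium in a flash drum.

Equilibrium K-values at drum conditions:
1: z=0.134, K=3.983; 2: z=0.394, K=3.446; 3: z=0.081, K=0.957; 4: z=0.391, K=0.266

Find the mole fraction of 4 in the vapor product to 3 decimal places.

Rachford–Rice: g(V/F) = Σ zᵢ(Kᵢ−1)/(1+V/F(Kᵢ−1)) = 0.
g(0) = ΣzᵢKᵢ − 1 = 1.073 and g(1) = 1 − Σzᵢ/Kᵢ = -0.703, so a root lies in (0, 1).
Newton–Raphson from V/F = 0.5:
  V/F = 0.500: g = 0.1370, g' = -1.195 → V/F = 0.615
  V/F = 0.615: g = -0.0005, g' = -1.224 → V/F = 0.614
Converged at V/F = 0.614.
Compositions from xᵢ = zᵢ/(1+V/F(Kᵢ−1)), yᵢ = Kᵢxᵢ:
  1: x = 0.047, y = 0.188
  2: x = 0.157, y = 0.543
  3: x = 0.083, y = 0.080
  4: x = 0.712, y = 0.189

y_4 = 0.189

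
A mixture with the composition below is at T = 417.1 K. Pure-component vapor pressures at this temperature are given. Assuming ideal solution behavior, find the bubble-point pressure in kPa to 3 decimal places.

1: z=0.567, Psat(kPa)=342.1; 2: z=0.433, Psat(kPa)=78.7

Pbub = 228.048 kPa

At the bubble point ψ → 0, so ΣzᵢKᵢ = 1 with Kᵢ = Pᵢˢᵃᵗ/P ⇒ P = ΣzᵢPᵢˢᵃᵗ.
P = 0.567·342.1 + 0.433·78.7 = 228.048 kPa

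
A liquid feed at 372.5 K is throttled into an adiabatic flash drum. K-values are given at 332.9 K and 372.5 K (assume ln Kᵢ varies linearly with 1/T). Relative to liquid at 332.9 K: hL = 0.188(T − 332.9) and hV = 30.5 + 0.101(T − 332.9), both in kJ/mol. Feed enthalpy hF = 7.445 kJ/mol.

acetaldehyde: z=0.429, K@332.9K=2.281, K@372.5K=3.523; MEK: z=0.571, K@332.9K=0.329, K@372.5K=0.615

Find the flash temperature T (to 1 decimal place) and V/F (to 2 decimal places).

Adiabatic flash: solve Rachford–Rice at each trial T, then check hF = ψ·hV(T) + (1−ψ)·hL(T).
  T = 332.9 K: K = (2.281, 0.329), RR gives ψ = 0.194, H_out = 5.905 kJ/mol
  T = 372.5 K: K = (3.523, 0.615), RR gives ψ = 0.888, H_out = 31.469 kJ/mol
  T = 352.7 K: K = (2.870, 0.458), RR gives ψ = 0.486, H_out = 17.702 kJ/mol
  T = 342.8 K: K = (2.567, 0.390), RR gives ψ = 0.339, H_out = 11.903 kJ/mol
  T = 337.9 K: K = (2.423, 0.359), RR gives ψ = 0.268, H_out = 8.998 kJ/mol
  T = 335.4 K: K = (2.352, 0.344), RR gives ψ = 0.231, H_out = 7.473 kJ/mol
  T = 334.1 K: K = (2.315, 0.336), RR gives ψ = 0.212, H_out = 6.664 kJ/mol
Linear interpolation between T = 334.1 (H_out = 6.664) and T = 335.4 (H_out = 7.473) on hF = 7.445 gives T ≈ 335.4 K, at which ψ = 0.23.

T = 335.4 K, V/F = 0.23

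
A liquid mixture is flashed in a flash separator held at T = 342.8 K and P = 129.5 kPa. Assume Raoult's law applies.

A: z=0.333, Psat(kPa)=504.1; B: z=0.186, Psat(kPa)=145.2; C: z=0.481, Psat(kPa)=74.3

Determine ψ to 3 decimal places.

ψ = 0.800

Raoult's law: Kᵢ = Pᵢˢᵃᵗ/P = Pᵢˢᵃᵗ/129.5.
  K_A = 504.1/129.5 = 3.89266, K_B = 145.2/129.5 = 1.12124, K_C = 74.3/129.5 = 0.57375
Rachford–Rice: g(ψ) = Σ zᵢ(Kᵢ−1)/(1+ψ(Kᵢ−1)) = 0.
g(0) = ΣzᵢKᵢ − 1 = 0.781 and g(1) = 1 − Σzᵢ/Kᵢ = -0.090, so a root lies in (0, 1).
Newton–Raphson from ψ = 0.5:
  ψ = 0.500: g = 0.1545, g' = -0.609 → ψ = 0.754
  ψ = 0.754: g = 0.0215, g' = -0.468 → ψ = 0.800
Converged at ψ = 0.800.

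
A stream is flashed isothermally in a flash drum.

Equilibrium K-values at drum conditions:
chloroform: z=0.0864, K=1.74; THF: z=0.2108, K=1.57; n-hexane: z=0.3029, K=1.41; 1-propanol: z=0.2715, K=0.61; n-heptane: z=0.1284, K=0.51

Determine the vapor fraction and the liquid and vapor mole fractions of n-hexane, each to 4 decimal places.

ψ = 0.6270, x_n-hexane = 0.2410, y_n-hexane = 0.3397

Rachford–Rice: g(ψ) = Σ zᵢ(Kᵢ−1)/(1+ψ(Kᵢ−1)) = 0.
Feasibility: ΣzᵢKᵢ = 1.1395, Σzᵢ/Kᵢ = 1.0956 — both > 1, two phases present.
Iterate (Newton) starting at ψ = 0.47:
  ψ = 0.4700: g = 0.03494, g' = -0.2184 → ψ = 0.6300
  ψ = 0.6300: g = -0.00067, g' = -0.2283 → ψ = 0.6270
Converged at ψ = 0.6270.
Compositions from xᵢ = zᵢ/(1+ψ(Kᵢ−1)), yᵢ = Kᵢxᵢ:
  chloroform: x = 0.0590, y = 0.1027
  THF: x = 0.1553, y = 0.2438
  n-hexane: x = 0.2410, y = 0.3397
  1-propanol: x = 0.3594, y = 0.2192
  n-heptane: x = 0.1853, y = 0.0945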